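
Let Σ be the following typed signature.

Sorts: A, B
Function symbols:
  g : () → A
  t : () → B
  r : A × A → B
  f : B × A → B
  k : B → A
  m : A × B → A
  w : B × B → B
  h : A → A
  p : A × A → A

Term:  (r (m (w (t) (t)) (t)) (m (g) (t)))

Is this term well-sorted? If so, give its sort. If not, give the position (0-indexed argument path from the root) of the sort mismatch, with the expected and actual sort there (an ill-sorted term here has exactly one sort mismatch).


      (t) : B
      (t) : B
    (w (t) (t)) : B
    (t) : B
  (m (w (t) (t)) (t)) : ✗ arg 0 at [0, 0] has sort B, expected A
    (g) : A
    (t) : B
  (m (g) (t)) : A

ill-sorted at position [0, 0]: expected A, got B


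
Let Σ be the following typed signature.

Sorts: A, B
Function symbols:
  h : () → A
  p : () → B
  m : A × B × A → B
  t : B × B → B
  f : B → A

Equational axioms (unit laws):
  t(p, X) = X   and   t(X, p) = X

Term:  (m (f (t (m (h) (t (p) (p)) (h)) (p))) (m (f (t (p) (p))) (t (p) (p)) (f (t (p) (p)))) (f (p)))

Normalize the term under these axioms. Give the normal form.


1. (m (f (t (m (h) (t (p) (p)) (h)) (p))) (m (f (t (p) (p))) (t (p) (p)) (f (t (p) (p)))) (f (p)))  →  (m (f (m (h) (t (p) (p)) (h))) (m (f (t (p) (p))) (t (p) (p)) (f (t (p) (p)))) (f (p)))
2. (m (f (m (h) (t (p) (p)) (h))) (m (f (t (p) (p))) (t (p) (p)) (f (t (p) (p)))) (f (p)))  →  (m (f (m (h) (p) (h))) (m (f (t (p) (p))) (t (p) (p)) (f (t (p) (p)))) (f (p)))
3. (m (f (m (h) (p) (h))) (m (f (t (p) (p))) (t (p) (p)) (f (t (p) (p)))) (f (p)))  →  (m (f (m (h) (p) (h))) (m (f (p)) (t (p) (p)) (f (t (p) (p)))) (f (p)))
4. (m (f (m (h) (p) (h))) (m (f (p)) (t (p) (p)) (f (t (p) (p)))) (f (p)))  →  (m (f (m (h) (p) (h))) (m (f (p)) (p) (f (t (p) (p)))) (f (p)))
5. (m (f (m (h) (p) (h))) (m (f (p)) (p) (f (t (p) (p)))) (f (p)))  →  (m (f (m (h) (p) (h))) (m (f (p)) (p) (f (p))) (f (p)))

normal form = (m (f (m (h) (p) (h))) (m (f (p)) (p) (f (p))) (f (p)))


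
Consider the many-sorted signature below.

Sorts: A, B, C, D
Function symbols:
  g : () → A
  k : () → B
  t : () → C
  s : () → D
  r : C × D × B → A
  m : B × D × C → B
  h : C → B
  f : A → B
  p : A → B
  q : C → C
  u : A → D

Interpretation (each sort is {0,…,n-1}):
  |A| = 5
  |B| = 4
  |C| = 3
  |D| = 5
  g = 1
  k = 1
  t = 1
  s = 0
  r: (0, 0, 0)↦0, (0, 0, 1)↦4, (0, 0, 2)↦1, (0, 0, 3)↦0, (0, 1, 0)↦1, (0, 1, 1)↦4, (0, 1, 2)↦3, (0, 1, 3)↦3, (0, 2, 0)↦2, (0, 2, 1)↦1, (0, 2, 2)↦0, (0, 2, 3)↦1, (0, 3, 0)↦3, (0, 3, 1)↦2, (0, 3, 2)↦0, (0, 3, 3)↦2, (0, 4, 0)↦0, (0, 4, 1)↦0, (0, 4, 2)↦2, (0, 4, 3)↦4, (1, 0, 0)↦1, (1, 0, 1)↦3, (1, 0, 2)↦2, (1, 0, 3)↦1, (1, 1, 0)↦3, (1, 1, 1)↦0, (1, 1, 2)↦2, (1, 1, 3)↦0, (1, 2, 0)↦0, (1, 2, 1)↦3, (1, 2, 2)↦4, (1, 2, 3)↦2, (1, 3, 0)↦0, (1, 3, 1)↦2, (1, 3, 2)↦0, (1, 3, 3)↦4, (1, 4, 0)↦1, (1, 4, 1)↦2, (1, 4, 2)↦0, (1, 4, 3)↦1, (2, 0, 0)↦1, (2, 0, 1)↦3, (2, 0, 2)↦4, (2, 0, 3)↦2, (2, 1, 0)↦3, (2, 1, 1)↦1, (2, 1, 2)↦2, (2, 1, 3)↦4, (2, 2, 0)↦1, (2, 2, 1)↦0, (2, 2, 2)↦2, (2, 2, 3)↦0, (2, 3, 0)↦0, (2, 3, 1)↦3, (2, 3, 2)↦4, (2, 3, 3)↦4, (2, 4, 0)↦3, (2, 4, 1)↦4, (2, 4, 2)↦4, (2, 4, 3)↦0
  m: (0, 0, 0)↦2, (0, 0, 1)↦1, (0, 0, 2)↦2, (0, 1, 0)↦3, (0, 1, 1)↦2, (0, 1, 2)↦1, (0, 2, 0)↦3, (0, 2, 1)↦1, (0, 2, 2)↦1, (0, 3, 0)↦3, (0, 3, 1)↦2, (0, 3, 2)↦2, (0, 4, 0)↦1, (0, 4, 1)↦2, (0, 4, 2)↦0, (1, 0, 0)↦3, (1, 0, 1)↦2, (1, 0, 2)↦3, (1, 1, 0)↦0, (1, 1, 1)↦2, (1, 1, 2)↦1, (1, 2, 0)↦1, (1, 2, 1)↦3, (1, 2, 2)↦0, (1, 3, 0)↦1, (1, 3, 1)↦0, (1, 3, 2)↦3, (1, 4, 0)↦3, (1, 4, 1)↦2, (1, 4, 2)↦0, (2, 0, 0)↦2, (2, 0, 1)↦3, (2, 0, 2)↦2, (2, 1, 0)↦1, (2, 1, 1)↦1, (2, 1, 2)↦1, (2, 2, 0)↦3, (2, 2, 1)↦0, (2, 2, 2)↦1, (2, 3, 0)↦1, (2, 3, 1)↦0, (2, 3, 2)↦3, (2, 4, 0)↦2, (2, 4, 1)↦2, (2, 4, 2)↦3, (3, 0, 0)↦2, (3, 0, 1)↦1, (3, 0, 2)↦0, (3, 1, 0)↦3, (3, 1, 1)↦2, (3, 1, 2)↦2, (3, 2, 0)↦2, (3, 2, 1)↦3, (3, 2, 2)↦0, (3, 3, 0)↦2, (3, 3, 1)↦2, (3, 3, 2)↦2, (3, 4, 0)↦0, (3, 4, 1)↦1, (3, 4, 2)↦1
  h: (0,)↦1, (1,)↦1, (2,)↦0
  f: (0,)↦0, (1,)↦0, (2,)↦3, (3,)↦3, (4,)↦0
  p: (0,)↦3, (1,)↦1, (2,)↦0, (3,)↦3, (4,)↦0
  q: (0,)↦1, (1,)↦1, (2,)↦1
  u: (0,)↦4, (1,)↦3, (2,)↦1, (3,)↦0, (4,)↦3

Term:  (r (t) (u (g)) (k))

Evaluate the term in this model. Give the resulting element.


value = 2

  t = 1
  g = 1
  (u (g)) = u(1,) = 3
  k = 1
  (r (t) (u (g)) (k)) = r(1, 3, 1) = 2


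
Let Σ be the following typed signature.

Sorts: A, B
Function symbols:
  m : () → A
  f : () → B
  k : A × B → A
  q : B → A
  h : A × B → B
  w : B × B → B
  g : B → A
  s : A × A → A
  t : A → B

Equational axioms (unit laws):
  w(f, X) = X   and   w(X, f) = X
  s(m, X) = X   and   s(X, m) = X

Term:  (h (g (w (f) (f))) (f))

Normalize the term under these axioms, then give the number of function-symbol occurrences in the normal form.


size = 4

1. (h (g (w (f) (f))) (f))  →  (h (g (f)) (f))
normal form: (h (g (f)) (f))


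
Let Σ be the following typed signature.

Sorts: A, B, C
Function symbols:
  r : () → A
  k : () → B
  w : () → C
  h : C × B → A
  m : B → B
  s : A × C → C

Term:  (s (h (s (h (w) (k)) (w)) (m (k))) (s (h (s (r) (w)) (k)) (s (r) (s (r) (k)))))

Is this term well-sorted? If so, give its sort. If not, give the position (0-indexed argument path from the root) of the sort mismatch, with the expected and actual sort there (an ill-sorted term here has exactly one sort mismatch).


ill-sorted at position [1, 1, 1, 1]: expected C, got B

        (w) : C
        (k) : B
      (h (w) (k)) : A
      (w) : C
    (s (h (w) (k)) (w)) : C
      (k) : B
    (m (k)) : B
  (h (s (h (w) (k)) (w)) (m (k))) : A
        (r) : A
        (w) : C
      (s (r) (w)) : C
      (k) : B
    (h (s (r) (w)) (k)) : A
      (r) : A
        (r) : A
        (k) : B
      (s (r) (k)) : ✗ arg 1 at [1, 1, 1, 1] has sort B, expected C


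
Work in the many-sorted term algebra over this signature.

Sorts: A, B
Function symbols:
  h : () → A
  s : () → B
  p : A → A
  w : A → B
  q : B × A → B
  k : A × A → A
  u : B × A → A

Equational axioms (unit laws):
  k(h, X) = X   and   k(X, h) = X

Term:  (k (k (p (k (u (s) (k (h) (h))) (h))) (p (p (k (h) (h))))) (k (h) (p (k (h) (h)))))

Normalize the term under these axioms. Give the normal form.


1. (k (k (p (k (u (s) (k (h) (h))) (h))) (p (p (k (h) (h))))) (k (h) (p (k (h) (h)))))  →  (k (k (p (u (s) (k (h) (h)))) (p (p (k (h) (h))))) (k (h) (p (k (h) (h)))))
2. (k (k (p (u (s) (k (h) (h)))) (p (p (k (h) (h))))) (k (h) (p (k (h) (h)))))  →  (k (k (p (u (s) (h))) (p (p (k (h) (h))))) (k (h) (p (k (h) (h)))))
3. (k (k (p (u (s) (h))) (p (p (k (h) (h))))) (k (h) (p (k (h) (h)))))  →  (k (k (p (u (s) (h))) (p (p (h)))) (k (h) (p (k (h) (h)))))
4. (k (k (p (u (s) (h))) (p (p (h)))) (k (h) (p (k (h) (h)))))  →  (k (k (p (u (s) (h))) (p (p (h)))) (p (k (h) (h))))
5. (k (k (p (u (s) (h))) (p (p (h)))) (p (k (h) (h))))  →  (k (k (p (u (s) (h))) (p (p (h)))) (p (h)))

normal form = (k (k (p (u (s) (h))) (p (p (h)))) (p (h)))


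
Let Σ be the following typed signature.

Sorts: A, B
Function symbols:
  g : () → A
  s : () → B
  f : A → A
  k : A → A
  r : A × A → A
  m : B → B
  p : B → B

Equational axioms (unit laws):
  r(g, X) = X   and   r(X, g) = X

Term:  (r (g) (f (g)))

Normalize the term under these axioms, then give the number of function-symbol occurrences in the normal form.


size = 2

1. (r (g) (f (g)))  →  (f (g))
normal form: (f (g))


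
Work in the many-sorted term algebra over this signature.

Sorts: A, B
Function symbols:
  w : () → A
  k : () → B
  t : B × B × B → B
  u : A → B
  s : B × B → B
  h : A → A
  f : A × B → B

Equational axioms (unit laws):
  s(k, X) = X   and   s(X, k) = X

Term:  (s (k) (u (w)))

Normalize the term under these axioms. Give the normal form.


1. (s (k) (u (w)))  →  (u (w))

normal form = (u (w))


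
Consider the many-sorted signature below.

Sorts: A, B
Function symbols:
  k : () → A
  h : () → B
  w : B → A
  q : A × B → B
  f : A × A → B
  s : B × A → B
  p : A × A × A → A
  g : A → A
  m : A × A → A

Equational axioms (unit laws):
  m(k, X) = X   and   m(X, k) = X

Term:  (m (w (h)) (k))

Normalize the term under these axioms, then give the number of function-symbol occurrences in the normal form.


size = 2

1. (m (w (h)) (k))  →  (w (h))
normal form: (w (h))


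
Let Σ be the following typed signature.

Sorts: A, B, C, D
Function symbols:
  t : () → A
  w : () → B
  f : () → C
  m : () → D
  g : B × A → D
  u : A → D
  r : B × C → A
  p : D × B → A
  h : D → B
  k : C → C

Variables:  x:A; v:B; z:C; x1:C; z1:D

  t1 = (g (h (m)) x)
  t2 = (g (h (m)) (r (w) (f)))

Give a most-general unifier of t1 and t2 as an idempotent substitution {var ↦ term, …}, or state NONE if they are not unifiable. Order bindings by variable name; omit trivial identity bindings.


{x ↦ (r (w) (f))}


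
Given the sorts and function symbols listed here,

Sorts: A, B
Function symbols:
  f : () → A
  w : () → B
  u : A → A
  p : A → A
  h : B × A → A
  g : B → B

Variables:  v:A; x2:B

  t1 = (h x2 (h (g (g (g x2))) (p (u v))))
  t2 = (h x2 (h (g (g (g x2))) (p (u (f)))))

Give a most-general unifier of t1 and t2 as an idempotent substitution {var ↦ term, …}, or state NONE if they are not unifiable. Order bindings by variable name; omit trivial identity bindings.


{v ↦ (f)}


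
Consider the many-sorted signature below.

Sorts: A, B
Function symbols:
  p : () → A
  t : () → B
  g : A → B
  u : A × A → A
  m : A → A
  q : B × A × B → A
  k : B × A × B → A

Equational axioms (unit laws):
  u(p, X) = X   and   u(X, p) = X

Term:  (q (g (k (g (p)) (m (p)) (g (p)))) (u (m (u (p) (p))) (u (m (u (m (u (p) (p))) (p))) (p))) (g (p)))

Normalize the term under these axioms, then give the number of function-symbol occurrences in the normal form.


1. (q (g (k (g (p)) (m (p)) (g (p)))) (u (m (u (p) (p))) (u (m (u (m (u (p) (p))) (p))) (p))) (g (p)))  →  (q (g (k (g (p)) (m (p)) (g (p)))) (u (m (p)) (u (m (u (m (u (p) (p))) (p))) (p))) (g (p)))
2. (q (g (k (g (p)) (m (p)) (g (p)))) (u (m (p)) (u (m (u (m (u (p) (p))) (p))) (p))) (g (p)))  →  (q (g (k (g (p)) (m (p)) (g (p)))) (u (m (p)) (m (u (m (u (p) (p))) (p)))) (g (p)))
3. (q (g (k (g (p)) (m (p)) (g (p)))) (u (m (p)) (m (u (m (u (p) (p))) (p)))) (g (p)))  →  (q (g (k (g (p)) (m (p)) (g (p)))) (u (m (p)) (m (m (u (p) (p))))) (g (p)))
4. (q (g (k (g (p)) (m (p)) (g (p)))) (u (m (p)) (m (m (u (p) (p))))) (g (p)))  →  (q (g (k (g (p)) (m (p)) (g (p)))) (u (m (p)) (m (m (p)))) (g (p)))
normal form: (q (g (k (g (p)) (m (p)) (g (p)))) (u (m (p)) (m (m (p)))) (g (p)))

size = 17


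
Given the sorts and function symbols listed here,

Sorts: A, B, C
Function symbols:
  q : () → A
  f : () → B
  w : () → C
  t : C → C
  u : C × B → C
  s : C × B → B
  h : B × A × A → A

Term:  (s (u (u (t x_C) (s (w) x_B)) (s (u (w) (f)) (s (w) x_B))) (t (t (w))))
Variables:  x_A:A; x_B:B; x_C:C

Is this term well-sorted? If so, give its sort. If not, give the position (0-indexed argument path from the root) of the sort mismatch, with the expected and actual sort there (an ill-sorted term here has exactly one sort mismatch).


        x_C : C
      (t x_C) : C
        (w) : C
        x_B : B
      (s (w) x_B) : B
    (u (t x_C) (s (w) x_B)) : C
        (w) : C
        (f) : B
      (u (w) (f)) : C
        (w) : C
        x_B : B
      (s (w) x_B) : B
    (s (u (w) (f)) (s (w) x_B)) : B
  (u (u (t x_C) (s (w) x_B)) (s (u (w) (f)) (s (w) x_B))) : C
      (w) : C
    (t (w)) : C
  (t (t (w))) : C
(s (u (u (t x_C) (s (w) x_B)) (s (u (w) (f)) (s (w) x_B))) (t (t (w)))) : ✗ arg 1 at [1] has sort C, expected B

ill-sorted at position [1]: expected B, got C


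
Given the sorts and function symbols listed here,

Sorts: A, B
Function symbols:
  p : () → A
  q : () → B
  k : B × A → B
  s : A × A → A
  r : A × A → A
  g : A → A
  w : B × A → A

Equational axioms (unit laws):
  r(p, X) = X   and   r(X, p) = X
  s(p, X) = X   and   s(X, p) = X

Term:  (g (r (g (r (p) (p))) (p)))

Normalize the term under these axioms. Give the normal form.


1. (g (r (g (r (p) (p))) (p)))  →  (g (g (r (p) (p))))
2. (g (g (r (p) (p))))  →  (g (g (p)))

normal form = (g (g (p)))


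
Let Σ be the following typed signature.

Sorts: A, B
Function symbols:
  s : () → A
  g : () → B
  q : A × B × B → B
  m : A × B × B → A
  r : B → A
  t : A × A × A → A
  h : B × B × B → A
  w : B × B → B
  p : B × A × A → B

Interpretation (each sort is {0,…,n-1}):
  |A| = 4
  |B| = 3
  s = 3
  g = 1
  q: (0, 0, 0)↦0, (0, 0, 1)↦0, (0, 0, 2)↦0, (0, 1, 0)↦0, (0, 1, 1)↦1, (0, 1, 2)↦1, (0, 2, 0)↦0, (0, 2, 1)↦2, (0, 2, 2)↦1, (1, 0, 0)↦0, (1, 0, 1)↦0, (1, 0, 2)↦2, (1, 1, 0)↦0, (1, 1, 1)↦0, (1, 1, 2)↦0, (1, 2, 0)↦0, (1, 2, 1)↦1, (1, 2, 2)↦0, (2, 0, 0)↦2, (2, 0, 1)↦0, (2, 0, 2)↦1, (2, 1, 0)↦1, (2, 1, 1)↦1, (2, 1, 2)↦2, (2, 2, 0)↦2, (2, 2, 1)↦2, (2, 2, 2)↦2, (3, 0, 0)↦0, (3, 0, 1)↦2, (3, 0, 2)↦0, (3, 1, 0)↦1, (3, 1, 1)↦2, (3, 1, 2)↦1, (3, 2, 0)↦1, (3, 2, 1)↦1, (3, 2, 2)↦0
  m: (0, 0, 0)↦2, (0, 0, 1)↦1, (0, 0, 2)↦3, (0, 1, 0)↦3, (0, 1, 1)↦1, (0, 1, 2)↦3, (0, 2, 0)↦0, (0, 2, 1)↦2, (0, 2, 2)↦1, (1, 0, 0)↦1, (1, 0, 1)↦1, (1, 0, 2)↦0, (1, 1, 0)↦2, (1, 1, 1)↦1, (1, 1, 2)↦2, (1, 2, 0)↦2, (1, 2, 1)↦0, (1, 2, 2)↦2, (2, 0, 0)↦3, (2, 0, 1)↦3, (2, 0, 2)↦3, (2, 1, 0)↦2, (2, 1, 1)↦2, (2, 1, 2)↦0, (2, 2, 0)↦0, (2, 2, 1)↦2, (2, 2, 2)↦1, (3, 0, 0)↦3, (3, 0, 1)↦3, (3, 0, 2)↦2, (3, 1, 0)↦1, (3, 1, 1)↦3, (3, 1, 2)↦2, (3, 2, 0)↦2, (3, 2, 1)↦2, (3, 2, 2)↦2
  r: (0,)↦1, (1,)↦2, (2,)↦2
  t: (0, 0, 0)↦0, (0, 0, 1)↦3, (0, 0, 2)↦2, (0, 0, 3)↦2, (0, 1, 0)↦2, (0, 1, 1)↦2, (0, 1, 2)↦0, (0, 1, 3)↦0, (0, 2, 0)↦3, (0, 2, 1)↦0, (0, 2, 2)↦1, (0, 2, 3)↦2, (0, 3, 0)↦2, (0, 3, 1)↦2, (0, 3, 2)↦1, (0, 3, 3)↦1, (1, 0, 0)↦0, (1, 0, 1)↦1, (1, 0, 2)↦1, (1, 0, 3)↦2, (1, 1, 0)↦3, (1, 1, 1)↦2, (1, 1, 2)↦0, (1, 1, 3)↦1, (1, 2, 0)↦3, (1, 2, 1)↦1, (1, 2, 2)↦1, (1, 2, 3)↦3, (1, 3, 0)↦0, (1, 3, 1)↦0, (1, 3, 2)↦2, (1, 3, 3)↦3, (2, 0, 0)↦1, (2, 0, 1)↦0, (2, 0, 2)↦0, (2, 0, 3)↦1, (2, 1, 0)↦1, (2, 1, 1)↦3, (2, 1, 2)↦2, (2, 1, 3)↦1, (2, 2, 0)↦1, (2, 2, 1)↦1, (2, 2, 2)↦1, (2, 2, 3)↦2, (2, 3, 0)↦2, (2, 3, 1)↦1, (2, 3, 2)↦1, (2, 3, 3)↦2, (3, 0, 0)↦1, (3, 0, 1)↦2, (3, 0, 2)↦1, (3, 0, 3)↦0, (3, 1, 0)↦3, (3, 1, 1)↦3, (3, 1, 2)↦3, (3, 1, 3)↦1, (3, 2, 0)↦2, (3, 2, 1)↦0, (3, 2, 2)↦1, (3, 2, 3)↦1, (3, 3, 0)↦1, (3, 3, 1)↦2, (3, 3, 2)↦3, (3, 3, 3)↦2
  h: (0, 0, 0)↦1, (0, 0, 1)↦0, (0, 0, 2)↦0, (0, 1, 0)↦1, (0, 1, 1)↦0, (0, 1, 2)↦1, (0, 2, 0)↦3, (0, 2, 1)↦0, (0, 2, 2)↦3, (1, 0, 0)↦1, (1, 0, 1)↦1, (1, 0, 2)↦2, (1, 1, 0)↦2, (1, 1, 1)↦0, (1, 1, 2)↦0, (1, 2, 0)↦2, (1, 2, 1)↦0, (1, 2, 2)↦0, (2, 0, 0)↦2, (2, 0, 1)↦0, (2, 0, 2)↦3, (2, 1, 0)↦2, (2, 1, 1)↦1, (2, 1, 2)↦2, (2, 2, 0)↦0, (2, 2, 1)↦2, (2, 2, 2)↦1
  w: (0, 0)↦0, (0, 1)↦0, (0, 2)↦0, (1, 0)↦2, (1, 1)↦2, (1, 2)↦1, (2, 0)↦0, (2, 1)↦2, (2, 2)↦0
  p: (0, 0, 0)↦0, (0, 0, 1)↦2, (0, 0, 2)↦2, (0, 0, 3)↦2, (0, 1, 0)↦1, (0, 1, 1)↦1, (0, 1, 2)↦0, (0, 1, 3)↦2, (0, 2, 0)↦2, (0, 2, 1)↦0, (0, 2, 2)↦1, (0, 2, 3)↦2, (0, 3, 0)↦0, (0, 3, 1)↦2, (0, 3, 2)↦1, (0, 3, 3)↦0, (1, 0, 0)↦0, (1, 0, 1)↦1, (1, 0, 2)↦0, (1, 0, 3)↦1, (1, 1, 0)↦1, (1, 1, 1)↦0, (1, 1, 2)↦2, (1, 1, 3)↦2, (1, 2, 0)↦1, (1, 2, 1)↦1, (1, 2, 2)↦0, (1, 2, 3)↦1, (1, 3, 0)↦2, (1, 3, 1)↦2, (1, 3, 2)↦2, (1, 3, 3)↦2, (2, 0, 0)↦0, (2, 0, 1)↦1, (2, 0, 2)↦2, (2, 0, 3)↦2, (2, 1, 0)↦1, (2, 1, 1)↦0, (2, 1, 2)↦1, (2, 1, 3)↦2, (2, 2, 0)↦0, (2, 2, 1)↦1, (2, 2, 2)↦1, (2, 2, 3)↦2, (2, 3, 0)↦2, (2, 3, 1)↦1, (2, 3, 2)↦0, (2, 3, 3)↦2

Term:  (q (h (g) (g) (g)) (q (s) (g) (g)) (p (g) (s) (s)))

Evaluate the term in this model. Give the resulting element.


value = 1

  g = 1
  g = 1
  g = 1
  (h (g) (g) (g)) = h(1, 1, 1) = 0
  s = 3
  g = 1
  g = 1
  (q (s) (g) (g)) = q(3, 1, 1) = 2
  g = 1
  s = 3
  s = 3
  (p (g) (s) (s)) = p(1, 3, 3) = 2
  (q (h (g) (g) (g)) (q (s) (g) (g)) (p (g) (s) (s))) = q(0, 2, 2) = 1


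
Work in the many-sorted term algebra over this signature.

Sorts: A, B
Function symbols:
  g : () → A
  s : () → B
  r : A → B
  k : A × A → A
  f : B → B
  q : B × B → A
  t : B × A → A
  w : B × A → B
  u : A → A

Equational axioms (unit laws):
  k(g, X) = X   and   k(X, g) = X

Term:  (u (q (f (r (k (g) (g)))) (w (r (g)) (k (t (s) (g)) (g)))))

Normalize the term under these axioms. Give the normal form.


normal form = (u (q (f (r (g))) (w (r (g)) (t (s) (g)))))

1. (u (q (f (r (k (g) (g)))) (w (r (g)) (k (t (s) (g)) (g)))))  →  (u (q (f (r (g))) (w (r (g)) (k (t (s) (g)) (g)))))
2. (u (q (f (r (g))) (w (r (g)) (k (t (s) (g)) (g)))))  →  (u (q (f (r (g))) (w (r (g)) (t (s) (g)))))


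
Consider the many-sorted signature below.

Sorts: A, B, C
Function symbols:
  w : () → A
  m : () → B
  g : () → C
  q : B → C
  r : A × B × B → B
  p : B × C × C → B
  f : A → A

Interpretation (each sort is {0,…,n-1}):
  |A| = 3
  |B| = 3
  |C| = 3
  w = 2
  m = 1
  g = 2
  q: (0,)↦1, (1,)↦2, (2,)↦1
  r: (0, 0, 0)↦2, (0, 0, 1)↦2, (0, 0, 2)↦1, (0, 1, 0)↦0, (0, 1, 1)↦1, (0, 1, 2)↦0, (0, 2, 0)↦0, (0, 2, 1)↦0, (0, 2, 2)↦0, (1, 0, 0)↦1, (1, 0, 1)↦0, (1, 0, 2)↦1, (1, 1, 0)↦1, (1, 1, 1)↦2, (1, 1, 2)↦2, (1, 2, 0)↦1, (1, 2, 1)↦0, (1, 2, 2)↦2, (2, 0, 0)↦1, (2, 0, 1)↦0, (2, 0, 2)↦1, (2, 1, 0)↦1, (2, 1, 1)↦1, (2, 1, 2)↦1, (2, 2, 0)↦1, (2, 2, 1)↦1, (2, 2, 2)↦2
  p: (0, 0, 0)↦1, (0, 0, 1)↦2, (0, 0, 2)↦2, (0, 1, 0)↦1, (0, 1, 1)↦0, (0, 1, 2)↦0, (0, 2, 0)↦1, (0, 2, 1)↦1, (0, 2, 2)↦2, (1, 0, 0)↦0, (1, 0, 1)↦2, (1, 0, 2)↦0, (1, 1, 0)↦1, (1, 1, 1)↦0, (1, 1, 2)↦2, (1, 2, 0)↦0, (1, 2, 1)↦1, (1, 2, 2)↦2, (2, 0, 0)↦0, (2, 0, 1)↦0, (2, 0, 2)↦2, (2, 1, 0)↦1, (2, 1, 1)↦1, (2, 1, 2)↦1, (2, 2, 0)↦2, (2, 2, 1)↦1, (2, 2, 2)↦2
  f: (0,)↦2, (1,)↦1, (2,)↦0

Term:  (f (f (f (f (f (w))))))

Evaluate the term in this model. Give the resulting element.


  w = 2
  (f (w)) = f(2,) = 0
  (f (f (w))) = f(0,) = 2
  (f (f (f (w)))) = f(2,) = 0
  (f (f (f (f (w))))) = f(0,) = 2
  (f (f (f (f (f (w)))))) = f(2,) = 0

value = 0


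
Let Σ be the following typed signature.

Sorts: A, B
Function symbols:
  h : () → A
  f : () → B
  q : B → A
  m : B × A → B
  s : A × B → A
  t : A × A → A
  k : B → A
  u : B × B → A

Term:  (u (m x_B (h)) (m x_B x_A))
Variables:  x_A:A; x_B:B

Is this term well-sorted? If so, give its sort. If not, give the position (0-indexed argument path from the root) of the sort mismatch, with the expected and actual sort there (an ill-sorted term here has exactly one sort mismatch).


well-sorted; sort = A

    x_B : B
    (h) : A
  (m x_B (h)) : B
    x_B : B
    x_A : A
  (m x_B x_A) : B
(u (m x_B (h)) (m x_B x_A)) : A


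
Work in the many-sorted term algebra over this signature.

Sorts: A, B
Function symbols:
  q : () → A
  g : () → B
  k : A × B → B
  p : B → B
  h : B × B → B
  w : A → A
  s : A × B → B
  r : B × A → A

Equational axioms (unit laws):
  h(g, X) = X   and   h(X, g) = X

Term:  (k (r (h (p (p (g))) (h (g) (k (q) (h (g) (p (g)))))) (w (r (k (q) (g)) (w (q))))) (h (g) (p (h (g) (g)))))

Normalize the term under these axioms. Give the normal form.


1. (k (r (h (p (p (g))) (h (g) (k (q) (h (g) (p (g)))))) (w (r (k (q) (g)) (w (q))))) (h (g) (p (h (g) (g)))))  →  (k (r (h (p (p (g))) (k (q) (h (g) (p (g))))) (w (r (k (q) (g)) (w (q))))) (h (g) (p (h (g) (g)))))
2. (k (r (h (p (p (g))) (k (q) (h (g) (p (g))))) (w (r (k (q) (g)) (w (q))))) (h (g) (p (h (g) (g)))))  →  (k (r (h (p (p (g))) (k (q) (p (g)))) (w (r (k (q) (g)) (w (q))))) (h (g) (p (h (g) (g)))))
3. (k (r (h (p (p (g))) (k (q) (p (g)))) (w (r (k (q) (g)) (w (q))))) (h (g) (p (h (g) (g)))))  →  (k (r (h (p (p (g))) (k (q) (p (g)))) (w (r (k (q) (g)) (w (q))))) (p (h (g) (g))))
4. (k (r (h (p (p (g))) (k (q) (p (g)))) (w (r (k (q) (g)) (w (q))))) (p (h (g) (g))))  →  (k (r (h (p (p (g))) (k (q) (p (g)))) (w (r (k (q) (g)) (w (q))))) (p (g)))

normal form = (k (r (h (p (p (g))) (k (q) (p (g)))) (w (r (k (q) (g)) (w (q))))) (p (g)))


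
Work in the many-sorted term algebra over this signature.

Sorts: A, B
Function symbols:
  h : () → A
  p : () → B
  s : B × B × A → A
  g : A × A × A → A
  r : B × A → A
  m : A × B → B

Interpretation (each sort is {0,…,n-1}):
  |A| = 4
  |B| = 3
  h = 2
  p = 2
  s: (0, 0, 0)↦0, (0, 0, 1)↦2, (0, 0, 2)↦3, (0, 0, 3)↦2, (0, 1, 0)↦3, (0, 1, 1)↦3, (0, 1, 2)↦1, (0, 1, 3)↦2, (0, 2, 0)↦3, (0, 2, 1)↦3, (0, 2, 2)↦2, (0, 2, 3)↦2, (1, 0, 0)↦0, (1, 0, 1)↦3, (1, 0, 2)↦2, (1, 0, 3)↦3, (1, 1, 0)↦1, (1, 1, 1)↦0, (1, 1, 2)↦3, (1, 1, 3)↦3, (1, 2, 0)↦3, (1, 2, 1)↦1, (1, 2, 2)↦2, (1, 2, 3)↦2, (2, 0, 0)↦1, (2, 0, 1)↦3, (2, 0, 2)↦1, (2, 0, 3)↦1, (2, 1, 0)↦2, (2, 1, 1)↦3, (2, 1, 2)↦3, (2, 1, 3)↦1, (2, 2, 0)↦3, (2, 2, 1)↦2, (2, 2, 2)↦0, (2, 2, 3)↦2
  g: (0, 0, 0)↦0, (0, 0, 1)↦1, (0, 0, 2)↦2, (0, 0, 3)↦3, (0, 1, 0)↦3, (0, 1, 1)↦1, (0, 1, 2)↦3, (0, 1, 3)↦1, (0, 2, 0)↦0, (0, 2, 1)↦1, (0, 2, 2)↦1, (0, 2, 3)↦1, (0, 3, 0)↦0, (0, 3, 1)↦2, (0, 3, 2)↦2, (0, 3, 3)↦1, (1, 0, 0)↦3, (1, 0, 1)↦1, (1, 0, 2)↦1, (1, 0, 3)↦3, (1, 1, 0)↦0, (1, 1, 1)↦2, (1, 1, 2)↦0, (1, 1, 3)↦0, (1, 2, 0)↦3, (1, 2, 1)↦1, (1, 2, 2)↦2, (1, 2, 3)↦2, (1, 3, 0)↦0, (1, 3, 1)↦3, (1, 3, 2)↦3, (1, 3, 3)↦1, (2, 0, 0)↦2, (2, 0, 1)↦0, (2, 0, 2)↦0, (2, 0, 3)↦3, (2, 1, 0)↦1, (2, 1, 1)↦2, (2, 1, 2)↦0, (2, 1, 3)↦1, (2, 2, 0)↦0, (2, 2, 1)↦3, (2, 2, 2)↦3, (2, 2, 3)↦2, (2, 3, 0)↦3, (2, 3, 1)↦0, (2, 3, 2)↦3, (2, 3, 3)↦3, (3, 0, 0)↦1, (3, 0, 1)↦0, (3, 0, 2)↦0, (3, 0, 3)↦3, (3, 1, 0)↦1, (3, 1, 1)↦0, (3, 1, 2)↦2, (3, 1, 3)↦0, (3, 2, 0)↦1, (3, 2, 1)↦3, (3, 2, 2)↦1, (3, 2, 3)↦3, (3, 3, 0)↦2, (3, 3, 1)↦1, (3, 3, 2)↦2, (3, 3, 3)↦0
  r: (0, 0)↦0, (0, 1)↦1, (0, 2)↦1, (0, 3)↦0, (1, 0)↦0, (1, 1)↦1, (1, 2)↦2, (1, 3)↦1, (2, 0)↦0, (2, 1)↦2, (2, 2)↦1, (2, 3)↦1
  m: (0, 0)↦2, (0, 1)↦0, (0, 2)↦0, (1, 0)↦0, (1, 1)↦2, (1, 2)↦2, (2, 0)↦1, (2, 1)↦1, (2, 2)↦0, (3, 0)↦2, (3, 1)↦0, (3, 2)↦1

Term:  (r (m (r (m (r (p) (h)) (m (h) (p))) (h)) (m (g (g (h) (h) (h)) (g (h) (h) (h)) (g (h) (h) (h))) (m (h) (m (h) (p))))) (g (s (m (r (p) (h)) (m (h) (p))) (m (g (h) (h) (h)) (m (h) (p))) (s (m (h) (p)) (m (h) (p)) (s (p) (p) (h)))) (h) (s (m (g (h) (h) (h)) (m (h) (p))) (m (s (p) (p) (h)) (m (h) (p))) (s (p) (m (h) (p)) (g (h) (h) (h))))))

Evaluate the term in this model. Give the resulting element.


  p = 2
  h = 2
  (r (p) (h)) = r(2, 2) = 1
  h = 2
  p = 2
  (m (h) (p)) = m(2, 2) = 0
  (m (r (p) (h)) (m (h) (p))) = m(1, 0) = 0
  h = 2
  (r (m (r (p) (h)) (m (h) (p))) (h)) = r(0, 2) = 1
  h = 2
  h = 2
  h = 2
  (g (h) (h) (h)) = g(2, 2, 2) = 3
  h = 2
  h = 2
  h = 2
  (g (h) (h) (h)) = g(2, 2, 2) = 3
  h = 2
  h = 2
  h = 2
  (g (h) (h) (h)) = g(2, 2, 2) = 3
  (g (g (h) (h) (h)) (g (h) (h) (h)) (g (h) (h) (h))) = g(3, 3, 3) = 0
  h = 2
  h = 2
  p = 2
  (m (h) (p)) = m(2, 2) = 0
  (m (h) (m (h) (p))) = m(2, 0) = 1
  (m (g (g (h) (h) (h)) (g (h) (h) (h)) (g (h) (h) (h))) (m (h) (m (h) (p)))) = m(0, 1) = 0
  (m (r (m (r (p) (h)) (m (h) (p))) (h)) (m (g (g (h) (h) (h)) (g (h) (h) (h)) (g (h) (h) (h))) (m (h) (m (h) (p))))) = m(1, 0) = 0
  p = 2
  h = 2
  (r (p) (h)) = r(2, 2) = 1
  h = 2
  p = 2
  (m (h) (p)) = m(2, 2) = 0
  (m (r (p) (h)) (m (h) (p))) = m(1, 0) = 0
  h = 2
  h = 2
  h = 2
  (g (h) (h) (h)) = g(2, 2, 2) = 3
  h = 2
  p = 2
  (m (h) (p)) = m(2, 2) = 0
  (m (g (h) (h) (h)) (m (h) (p))) = m(3, 0) = 2
  h = 2
  p = 2
  (m (h) (p)) = m(2, 2) = 0
  h = 2
  p = 2
  (m (h) (p)) = m(2, 2) = 0
  p = 2
  p = 2
  h = 2
  (s (p) (p) (h)) = s(2, 2, 2) = 0
  (s (m (h) (p)) (m (h) (p)) (s (p) (p) (h))) = s(0, 0, 0) = 0
  (s (m (r (p) (h)) (m (h) (p))) (m (g (h) (h) (h)) (m (h) (p))) (s (m (h) (p)) (m (h) (p)) (s (p) (p) (h)))) = s(0, 2, 0) = 3
  h = 2
  h = 2
  h = 2
  h = 2
  (g (h) (h) (h)) = g(2, 2, 2) = 3
  h = 2
  p = 2
  (m (h) (p)) = m(2, 2) = 0
  (m (g (h) (h) (h)) (m (h) (p))) = m(3, 0) = 2
  p = 2
  p = 2
  h = 2
  (s (p) (p) (h)) = s(2, 2, 2) = 0
  h = 2
  p = 2
  (m (h) (p)) = m(2, 2) = 0
  (m (s (p) (p) (h)) (m (h) (p))) = m(0, 0) = 2
  p = 2
  h = 2
  p = 2
  (m (h) (p)) = m(2, 2) = 0
  h = 2
  h = 2
  h = 2
  (g (h) (h) (h)) = g(2, 2, 2) = 3
  (s (p) (m (h) (p)) (g (h) (h) (h))) = s(2, 0, 3) = 1
  (s (m (g (h) (h) (h)) (m (h) (p))) (m (s (p) (p) (h)) (m (h) (p))) (s (p) (m (h) (p)) (g (h) (h) (h)))) = s(2, 2, 1) = 2
  (g (s (m (r (p) (h)) (m (h) (p))) (m (g (h) (h) (h)) (m (h) (p))) (s (m (h) (p)) (m (h) (p)) (s (p) (p) (h)))) (h) (s (m (g (h) (h) (h)) (m (h) (p))) (m (s (p) (p) (h)) (m (h) (p))) (s (p) (m (h) (p)) (g (h) (h) (h))))) = g(3, 2, 2) = 1
  (r (m (r (m (r (p) (h)) (m (h) (p))) (h)) (m (g (g (h) (h) (h)) (g (h) (h) (h)) (g (h) (h) (h))) (m (h) (m (h) (p))))) (g (s (m (r (p) (h)) (m (h) (p))) (m (g (h) (h) (h)) (m (h) (p))) (s (m (h) (p)) (m (h) (p)) (s (p) (p) (h)))) (h) (s (m (g (h) (h) (h)) (m (h) (p))) (m (s (p) (p) (h)) (m (h) (p))) (s (p) (m (h) (p)) (g (h) (h) (h)))))) = r(0, 1) = 1

value = 1


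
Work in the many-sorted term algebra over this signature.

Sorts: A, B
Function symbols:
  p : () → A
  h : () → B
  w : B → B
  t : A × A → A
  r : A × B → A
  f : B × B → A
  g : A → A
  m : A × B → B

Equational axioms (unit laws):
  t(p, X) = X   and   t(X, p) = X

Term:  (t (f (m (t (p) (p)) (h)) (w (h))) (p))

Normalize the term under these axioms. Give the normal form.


1. (t (f (m (t (p) (p)) (h)) (w (h))) (p))  →  (f (m (t (p) (p)) (h)) (w (h)))
2. (f (m (t (p) (p)) (h)) (w (h)))  →  (f (m (p) (h)) (w (h)))

normal form = (f (m (p) (h)) (w (h)))


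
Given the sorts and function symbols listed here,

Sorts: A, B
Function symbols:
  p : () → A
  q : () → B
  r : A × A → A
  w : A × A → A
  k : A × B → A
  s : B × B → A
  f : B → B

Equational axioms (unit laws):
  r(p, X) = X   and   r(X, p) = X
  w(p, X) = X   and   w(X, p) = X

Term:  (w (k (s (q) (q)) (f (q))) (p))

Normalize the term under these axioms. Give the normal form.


normal form = (k (s (q) (q)) (f (q)))

1. (w (k (s (q) (q)) (f (q))) (p))  →  (k (s (q) (q)) (f (q)))


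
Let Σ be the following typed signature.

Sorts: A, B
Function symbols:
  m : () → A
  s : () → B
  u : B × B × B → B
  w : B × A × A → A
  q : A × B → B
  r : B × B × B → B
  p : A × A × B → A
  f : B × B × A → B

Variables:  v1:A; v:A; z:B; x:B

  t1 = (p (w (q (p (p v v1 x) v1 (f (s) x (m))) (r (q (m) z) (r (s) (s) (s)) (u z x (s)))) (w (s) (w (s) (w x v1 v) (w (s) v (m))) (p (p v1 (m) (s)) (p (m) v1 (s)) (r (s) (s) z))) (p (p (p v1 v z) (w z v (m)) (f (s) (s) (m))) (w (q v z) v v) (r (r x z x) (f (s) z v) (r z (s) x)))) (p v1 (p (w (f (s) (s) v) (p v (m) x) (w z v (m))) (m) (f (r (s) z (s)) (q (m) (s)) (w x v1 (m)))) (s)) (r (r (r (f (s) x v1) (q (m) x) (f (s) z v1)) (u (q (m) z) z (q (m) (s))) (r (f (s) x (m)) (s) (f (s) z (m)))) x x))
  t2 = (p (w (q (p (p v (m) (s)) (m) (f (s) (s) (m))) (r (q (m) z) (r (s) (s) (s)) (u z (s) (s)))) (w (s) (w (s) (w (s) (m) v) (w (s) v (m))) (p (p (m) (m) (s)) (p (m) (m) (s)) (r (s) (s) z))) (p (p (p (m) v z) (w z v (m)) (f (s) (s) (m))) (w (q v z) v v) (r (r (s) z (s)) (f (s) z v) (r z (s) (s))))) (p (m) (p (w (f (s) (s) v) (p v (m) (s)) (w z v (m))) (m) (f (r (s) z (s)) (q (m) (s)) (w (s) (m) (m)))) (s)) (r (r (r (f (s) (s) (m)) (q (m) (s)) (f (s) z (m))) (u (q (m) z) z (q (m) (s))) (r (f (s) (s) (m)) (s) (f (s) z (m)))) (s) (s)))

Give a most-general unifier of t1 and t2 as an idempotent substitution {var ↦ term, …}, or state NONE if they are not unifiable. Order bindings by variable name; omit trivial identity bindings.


{v1 ↦ (m), x ↦ (s)}


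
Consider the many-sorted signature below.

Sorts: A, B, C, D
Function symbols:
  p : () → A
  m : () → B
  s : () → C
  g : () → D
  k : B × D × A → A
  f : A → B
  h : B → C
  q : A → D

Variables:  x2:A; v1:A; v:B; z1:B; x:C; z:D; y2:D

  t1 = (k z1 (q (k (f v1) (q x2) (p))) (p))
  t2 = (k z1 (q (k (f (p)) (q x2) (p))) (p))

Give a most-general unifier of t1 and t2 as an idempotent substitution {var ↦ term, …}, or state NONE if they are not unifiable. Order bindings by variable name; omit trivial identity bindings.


{v1 ↦ (p)}


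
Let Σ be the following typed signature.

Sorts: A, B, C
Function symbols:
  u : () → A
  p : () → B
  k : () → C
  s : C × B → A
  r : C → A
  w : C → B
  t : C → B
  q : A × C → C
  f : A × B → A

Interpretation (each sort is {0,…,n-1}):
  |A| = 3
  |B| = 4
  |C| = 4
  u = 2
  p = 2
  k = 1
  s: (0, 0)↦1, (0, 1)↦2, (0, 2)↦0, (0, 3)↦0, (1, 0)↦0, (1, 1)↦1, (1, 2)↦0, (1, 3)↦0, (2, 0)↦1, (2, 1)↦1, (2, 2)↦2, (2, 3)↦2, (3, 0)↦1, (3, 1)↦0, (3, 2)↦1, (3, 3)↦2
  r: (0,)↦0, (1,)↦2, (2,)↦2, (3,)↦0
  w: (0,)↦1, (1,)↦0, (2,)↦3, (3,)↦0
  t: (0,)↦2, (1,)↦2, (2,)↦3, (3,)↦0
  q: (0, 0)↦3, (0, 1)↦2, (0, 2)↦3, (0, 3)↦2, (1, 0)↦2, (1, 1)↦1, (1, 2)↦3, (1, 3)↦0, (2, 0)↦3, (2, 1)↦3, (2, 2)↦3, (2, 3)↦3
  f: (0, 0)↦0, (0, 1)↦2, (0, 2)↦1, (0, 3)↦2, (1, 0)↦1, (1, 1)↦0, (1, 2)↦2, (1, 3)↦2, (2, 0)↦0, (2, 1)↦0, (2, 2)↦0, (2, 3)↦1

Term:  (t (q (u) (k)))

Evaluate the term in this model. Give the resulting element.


value = 0

  u = 2
  k = 1
  (q (u) (k)) = q(2, 1) = 3
  (t (q (u) (k))) = t(3,) = 0


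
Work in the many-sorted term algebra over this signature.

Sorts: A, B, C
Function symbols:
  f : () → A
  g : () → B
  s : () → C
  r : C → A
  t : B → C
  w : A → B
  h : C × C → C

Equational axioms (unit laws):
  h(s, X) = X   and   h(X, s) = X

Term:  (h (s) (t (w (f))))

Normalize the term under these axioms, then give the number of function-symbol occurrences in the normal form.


size = 3

1. (h (s) (t (w (f))))  →  (t (w (f)))
normal form: (t (w (f)))


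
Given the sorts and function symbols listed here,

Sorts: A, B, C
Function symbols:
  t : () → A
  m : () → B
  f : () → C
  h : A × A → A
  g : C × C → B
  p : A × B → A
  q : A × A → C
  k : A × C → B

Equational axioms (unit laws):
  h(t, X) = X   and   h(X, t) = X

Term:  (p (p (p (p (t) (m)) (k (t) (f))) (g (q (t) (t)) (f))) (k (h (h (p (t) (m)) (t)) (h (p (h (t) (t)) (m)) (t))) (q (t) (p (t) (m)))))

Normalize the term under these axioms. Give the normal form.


1. (p (p (p (p (t) (m)) (k (t) (f))) (g (q (t) (t)) (f))) (k (h (h (p (t) (m)) (t)) (h (p (h (t) (t)) (m)) (t))) (q (t) (p (t) (m)))))  →  (p (p (p (p (t) (m)) (k (t) (f))) (g (q (t) (t)) (f))) (k (h (p (t) (m)) (h (p (h (t) (t)) (m)) (t))) (q (t) (p (t) (m)))))
2. (p (p (p (p (t) (m)) (k (t) (f))) (g (q (t) (t)) (f))) (k (h (p (t) (m)) (h (p (h (t) (t)) (m)) (t))) (q (t) (p (t) (m)))))  →  (p (p (p (p (t) (m)) (k (t) (f))) (g (q (t) (t)) (f))) (k (h (p (t) (m)) (p (h (t) (t)) (m))) (q (t) (p (t) (m)))))
3. (p (p (p (p (t) (m)) (k (t) (f))) (g (q (t) (t)) (f))) (k (h (p (t) (m)) (p (h (t) (t)) (m))) (q (t) (p (t) (m)))))  →  (p (p (p (p (t) (m)) (k (t) (f))) (g (q (t) (t)) (f))) (k (h (p (t) (m)) (p (t) (m))) (q (t) (p (t) (m)))))

normal form = (p (p (p (p (t) (m)) (k (t) (f))) (g (q (t) (t)) (f))) (k (h (p (t) (m)) (p (t) (m))) (q (t) (p (t) (m)))))


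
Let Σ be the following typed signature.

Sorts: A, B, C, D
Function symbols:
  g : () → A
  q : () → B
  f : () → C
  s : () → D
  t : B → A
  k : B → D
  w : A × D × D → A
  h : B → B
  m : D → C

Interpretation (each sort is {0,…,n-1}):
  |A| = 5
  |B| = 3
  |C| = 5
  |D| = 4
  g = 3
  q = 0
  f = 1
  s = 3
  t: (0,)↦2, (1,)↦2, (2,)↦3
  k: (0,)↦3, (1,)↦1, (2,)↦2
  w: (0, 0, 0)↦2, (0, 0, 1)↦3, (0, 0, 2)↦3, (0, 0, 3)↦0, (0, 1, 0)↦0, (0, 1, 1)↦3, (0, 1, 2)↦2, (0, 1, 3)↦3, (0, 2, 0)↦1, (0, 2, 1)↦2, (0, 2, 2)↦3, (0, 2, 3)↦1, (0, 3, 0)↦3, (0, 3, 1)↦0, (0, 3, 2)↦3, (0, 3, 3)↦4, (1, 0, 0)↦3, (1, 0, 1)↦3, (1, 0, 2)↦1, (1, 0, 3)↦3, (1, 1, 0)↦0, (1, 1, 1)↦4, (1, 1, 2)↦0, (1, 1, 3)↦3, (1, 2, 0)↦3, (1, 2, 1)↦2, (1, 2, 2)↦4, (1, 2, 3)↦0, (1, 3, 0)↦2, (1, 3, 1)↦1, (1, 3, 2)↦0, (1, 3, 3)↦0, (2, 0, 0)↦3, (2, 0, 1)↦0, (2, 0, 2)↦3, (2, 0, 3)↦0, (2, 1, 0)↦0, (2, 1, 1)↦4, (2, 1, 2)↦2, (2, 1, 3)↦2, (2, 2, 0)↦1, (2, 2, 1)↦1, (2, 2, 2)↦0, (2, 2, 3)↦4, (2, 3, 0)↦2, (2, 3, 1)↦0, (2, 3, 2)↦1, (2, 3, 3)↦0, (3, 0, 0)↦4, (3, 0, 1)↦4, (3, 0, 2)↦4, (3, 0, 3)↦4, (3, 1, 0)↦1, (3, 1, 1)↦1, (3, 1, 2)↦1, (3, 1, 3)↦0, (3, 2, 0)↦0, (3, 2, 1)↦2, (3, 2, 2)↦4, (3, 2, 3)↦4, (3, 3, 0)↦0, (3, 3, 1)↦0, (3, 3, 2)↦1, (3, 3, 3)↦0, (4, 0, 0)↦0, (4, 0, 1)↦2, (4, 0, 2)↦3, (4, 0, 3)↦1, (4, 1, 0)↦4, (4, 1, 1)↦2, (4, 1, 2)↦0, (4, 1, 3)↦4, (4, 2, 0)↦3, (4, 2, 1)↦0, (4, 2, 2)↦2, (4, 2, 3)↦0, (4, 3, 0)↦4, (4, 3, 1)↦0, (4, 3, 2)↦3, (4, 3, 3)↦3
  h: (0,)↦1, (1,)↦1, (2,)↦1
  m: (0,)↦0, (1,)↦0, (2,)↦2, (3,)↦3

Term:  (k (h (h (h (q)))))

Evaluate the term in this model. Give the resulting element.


  q = 0
  (h (q)) = h(0,) = 1
  (h (h (q))) = h(1,) = 1
  (h (h (h (q)))) = h(1,) = 1
  (k (h (h (h (q))))) = k(1,) = 1

value = 1


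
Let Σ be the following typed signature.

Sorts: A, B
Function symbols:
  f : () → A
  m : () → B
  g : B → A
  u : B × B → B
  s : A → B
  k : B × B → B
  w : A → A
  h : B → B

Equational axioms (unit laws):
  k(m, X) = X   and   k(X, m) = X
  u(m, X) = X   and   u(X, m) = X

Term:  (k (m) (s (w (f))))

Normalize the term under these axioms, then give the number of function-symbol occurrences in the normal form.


size = 3

1. (k (m) (s (w (f))))  →  (s (w (f)))
normal form: (s (w (f)))


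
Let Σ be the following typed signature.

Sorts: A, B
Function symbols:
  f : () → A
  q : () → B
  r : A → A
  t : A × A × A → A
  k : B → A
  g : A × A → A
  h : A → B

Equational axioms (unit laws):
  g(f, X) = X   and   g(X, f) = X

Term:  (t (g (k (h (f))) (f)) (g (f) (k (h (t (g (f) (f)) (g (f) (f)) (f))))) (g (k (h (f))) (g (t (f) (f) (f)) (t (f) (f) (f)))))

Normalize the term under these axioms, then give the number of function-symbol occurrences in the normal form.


1. (t (g (k (h (f))) (f)) (g (f) (k (h (t (g (f) (f)) (g (f) (f)) (f))))) (g (k (h (f))) (g (t (f) (f) (f)) (t (f) (f) (f)))))  →  (t (k (h (f))) (g (f) (k (h (t (g (f) (f)) (g (f) (f)) (f))))) (g (k (h (f))) (g (t (f) (f) (f)) (t (f) (f) (f)))))
2. (t (k (h (f))) (g (f) (k (h (t (g (f) (f)) (g (f) (f)) (f))))) (g (k (h (f))) (g (t (f) (f) (f)) (t (f) (f) (f)))))  →  (t (k (h (f))) (k (h (t (g (f) (f)) (g (f) (f)) (f)))) (g (k (h (f))) (g (t (f) (f) (f)) (t (f) (f) (f)))))
3. (t (k (h (f))) (k (h (t (g (f) (f)) (g (f) (f)) (f)))) (g (k (h (f))) (g (t (f) (f) (f)) (t (f) (f) (f)))))  →  (t (k (h (f))) (k (h (t (f) (g (f) (f)) (f)))) (g (k (h (f))) (g (t (f) (f) (f)) (t (f) (f) (f)))))
4. (t (k (h (f))) (k (h (t (f) (g (f) (f)) (f)))) (g (k (h (f))) (g (t (f) (f) (f)) (t (f) (f) (f)))))  →  (t (k (h (f))) (k (h (t (f) (f) (f)))) (g (k (h (f))) (g (t (f) (f) (f)) (t (f) (f) (f)))))
normal form: (t (k (h (f))) (k (h (t (f) (f) (f)))) (g (k (h (f))) (g (t (f) (f) (f)) (t (f) (f) (f)))))

size = 23


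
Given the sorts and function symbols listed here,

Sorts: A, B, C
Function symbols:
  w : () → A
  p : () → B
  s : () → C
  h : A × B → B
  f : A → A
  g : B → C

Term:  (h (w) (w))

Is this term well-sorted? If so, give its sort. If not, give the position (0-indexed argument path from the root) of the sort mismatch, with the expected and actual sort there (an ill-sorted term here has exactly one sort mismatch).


  (w) : A
  (w) : A
(h (w) (w)) : ✗ arg 1 at [1] has sort A, expected B

ill-sorted at position [1]: expected B, got A


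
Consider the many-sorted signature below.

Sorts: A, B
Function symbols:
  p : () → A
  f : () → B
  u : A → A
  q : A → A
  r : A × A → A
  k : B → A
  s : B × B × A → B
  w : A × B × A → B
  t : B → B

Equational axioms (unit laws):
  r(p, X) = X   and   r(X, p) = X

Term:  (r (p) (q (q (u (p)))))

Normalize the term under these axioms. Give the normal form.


1. (r (p) (q (q (u (p)))))  →  (q (q (u (p))))

normal form = (q (q (u (p))))


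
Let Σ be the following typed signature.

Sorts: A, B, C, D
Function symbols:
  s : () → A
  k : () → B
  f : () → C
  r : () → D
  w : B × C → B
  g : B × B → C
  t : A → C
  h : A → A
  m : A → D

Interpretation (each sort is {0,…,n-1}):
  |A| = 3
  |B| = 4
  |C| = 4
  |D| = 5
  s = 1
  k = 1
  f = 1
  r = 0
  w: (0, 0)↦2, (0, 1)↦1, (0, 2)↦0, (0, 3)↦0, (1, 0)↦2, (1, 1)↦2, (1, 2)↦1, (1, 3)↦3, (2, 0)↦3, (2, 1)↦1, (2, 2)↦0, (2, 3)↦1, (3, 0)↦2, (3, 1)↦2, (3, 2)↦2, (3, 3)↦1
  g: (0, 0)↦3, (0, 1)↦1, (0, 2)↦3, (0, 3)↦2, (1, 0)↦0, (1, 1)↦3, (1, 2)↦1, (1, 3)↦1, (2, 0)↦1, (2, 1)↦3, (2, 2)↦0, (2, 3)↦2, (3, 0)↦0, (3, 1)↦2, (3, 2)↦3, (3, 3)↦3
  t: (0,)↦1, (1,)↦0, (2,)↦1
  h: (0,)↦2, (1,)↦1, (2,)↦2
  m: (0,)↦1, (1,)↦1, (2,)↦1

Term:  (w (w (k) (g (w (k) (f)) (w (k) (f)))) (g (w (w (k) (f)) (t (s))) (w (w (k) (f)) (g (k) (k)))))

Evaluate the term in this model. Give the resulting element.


value = 0

  k = 1
  k = 1
  f = 1
  (w (k) (f)) = w(1, 1) = 2
  k = 1
  f = 1
  (w (k) (f)) = w(1, 1) = 2
  (g (w (k) (f)) (w (k) (f))) = g(2, 2) = 0
  (w (k) (g (w (k) (f)) (w (k) (f)))) = w(1, 0) = 2
  k = 1
  f = 1
  (w (k) (f)) = w(1, 1) = 2
  s = 1
  (t (s)) = t(1,) = 0
  (w (w (k) (f)) (t (s))) = w(2, 0) = 3
  k = 1
  f = 1
  (w (k) (f)) = w(1, 1) = 2
  k = 1
  k = 1
  (g (k) (k)) = g(1, 1) = 3
  (w (w (k) (f)) (g (k) (k))) = w(2, 3) = 1
  (g (w (w (k) (f)) (t (s))) (w (w (k) (f)) (g (k) (k)))) = g(3, 1) = 2
  (w (w (k) (g (w (k) (f)) (w (k) (f)))) (g (w (w (k) (f)) (t (s))) (w (w (k) (f)) (g (k) (k))))) = w(2, 2) = 0


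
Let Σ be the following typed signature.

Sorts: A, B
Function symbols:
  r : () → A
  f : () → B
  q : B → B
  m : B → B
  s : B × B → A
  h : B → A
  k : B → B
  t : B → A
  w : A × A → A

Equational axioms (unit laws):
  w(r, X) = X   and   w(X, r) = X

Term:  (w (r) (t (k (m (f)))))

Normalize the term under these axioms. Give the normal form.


1. (w (r) (t (k (m (f)))))  →  (t (k (m (f))))

normal form = (t (k (m (f))))


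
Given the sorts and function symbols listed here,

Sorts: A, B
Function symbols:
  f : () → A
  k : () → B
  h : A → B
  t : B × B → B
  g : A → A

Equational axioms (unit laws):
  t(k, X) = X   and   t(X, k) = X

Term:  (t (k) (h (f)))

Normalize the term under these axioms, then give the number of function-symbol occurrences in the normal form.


1. (t (k) (h (f)))  →  (h (f))
normal form: (h (f))

size = 2


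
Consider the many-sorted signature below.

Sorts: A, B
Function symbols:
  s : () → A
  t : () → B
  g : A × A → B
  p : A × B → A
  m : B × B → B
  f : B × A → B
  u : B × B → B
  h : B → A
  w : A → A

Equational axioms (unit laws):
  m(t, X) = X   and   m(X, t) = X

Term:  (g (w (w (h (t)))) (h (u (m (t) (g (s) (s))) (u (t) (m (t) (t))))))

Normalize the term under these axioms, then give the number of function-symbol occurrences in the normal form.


1. (g (w (w (h (t)))) (h (u (m (t) (g (s) (s))) (u (t) (m (t) (t))))))  →  (g (w (w (h (t)))) (h (u (g (s) (s)) (u (t) (m (t) (t))))))
2. (g (w (w (h (t)))) (h (u (g (s) (s)) (u (t) (m (t) (t))))))  →  (g (w (w (h (t)))) (h (u (g (s) (s)) (u (t) (t)))))
normal form: (g (w (w (h (t)))) (h (u (g (s) (s)) (u (t) (t)))))

size = 13


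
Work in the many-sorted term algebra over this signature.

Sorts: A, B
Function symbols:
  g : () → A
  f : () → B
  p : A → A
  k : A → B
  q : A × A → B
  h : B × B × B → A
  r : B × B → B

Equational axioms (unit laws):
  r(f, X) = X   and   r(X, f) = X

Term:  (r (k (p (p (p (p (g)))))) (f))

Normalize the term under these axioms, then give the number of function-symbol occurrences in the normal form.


1. (r (k (p (p (p (p (g)))))) (f))  →  (k (p (p (p (p (g))))))
normal form: (k (p (p (p (p (g))))))

size = 6
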